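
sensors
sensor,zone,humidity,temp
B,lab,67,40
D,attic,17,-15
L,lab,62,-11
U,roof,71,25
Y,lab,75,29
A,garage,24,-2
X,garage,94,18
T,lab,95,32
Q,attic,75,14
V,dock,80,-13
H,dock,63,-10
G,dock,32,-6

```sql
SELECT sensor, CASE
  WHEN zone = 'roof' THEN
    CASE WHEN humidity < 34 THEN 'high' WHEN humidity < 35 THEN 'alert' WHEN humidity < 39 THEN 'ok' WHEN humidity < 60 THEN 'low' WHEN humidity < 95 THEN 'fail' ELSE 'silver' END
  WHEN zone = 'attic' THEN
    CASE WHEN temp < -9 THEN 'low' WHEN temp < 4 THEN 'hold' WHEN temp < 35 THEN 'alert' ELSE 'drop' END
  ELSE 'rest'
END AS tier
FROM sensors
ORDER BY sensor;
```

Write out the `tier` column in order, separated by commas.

rest, rest, low, rest, rest, rest, alert, rest, fail, rest, rest, rest

sensor=A: zone='garage' → outer ELSE → rest
sensor=B: zone='lab' → outer ELSE → rest
sensor=D: zone='attic' → inner[temp < -9] → low
sensor=G: zone='dock' → outer ELSE → rest
sensor=H: zone='dock' → outer ELSE → rest
sensor=L: zone='lab' → outer ELSE → rest
sensor=Q: zone='attic' → inner[temp < 35] → alert
sensor=T: zone='lab' → outer ELSE → rest
sensor=U: zone='roof' → inner[humidity < 95] → fail
sensor=V: zone='dock' → outer ELSE → rest
sensor=X: zone='garage' → outer ELSE → rest
sensor=Y: zone='lab' → outer ELSE → rest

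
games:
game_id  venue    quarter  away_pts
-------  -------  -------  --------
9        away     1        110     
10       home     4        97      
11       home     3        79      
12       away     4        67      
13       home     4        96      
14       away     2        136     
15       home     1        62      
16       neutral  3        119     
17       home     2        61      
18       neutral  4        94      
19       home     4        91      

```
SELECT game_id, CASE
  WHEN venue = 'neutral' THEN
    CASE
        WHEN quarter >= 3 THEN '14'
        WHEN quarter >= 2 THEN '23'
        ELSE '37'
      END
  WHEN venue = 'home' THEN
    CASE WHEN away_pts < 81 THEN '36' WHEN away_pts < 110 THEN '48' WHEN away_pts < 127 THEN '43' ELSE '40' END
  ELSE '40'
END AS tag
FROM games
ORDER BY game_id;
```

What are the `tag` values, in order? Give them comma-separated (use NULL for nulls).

game_id=9: venue='away' → outer ELSE → 40
game_id=10: venue='home' → inner[away_pts < 110] → 48
game_id=11: venue='home' → inner[away_pts < 81] → 36
game_id=12: venue='away' → outer ELSE → 40
game_id=13: venue='home' → inner[away_pts < 110] → 48
game_id=14: venue='away' → outer ELSE → 40
game_id=15: venue='home' → inner[away_pts < 81] → 36
game_id=16: venue='neutral' → inner[quarter >= 3] → 14
game_id=17: venue='home' → inner[away_pts < 81] → 36
game_id=18: venue='neutral' → inner[quarter >= 3] → 14
game_id=19: venue='home' → inner[away_pts < 110] → 48

40, 48, 36, 40, 48, 40, 36, 14, 36, 14, 48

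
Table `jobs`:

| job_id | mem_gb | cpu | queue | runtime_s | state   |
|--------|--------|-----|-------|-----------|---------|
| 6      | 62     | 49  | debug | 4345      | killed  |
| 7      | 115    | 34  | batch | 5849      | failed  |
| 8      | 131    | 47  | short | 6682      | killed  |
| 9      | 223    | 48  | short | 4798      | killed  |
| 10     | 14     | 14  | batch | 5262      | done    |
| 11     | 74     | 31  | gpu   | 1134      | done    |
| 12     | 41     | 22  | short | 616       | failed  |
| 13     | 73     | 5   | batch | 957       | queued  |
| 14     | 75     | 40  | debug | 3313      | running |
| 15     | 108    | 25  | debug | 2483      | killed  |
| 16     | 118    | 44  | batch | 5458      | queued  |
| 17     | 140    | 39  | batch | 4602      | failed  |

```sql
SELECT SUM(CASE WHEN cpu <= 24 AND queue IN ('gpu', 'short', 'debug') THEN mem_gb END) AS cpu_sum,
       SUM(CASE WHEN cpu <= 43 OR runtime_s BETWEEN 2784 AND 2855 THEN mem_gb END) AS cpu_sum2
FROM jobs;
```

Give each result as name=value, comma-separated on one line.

cpu_sum=41, cpu_sum2=640

[cpu_sum: cpu <= 24 AND queue IN ('gpu', 'short', 'debug')]
job_id=6: ✗
job_id=7: ✗
job_id=8: ✗
job_id=9: ✗
job_id=10: ✗
job_id=11: ✗
job_id=12: ✓ → 41
job_id=13: ✗
job_id=14: ✗
job_id=15: ✗
job_id=16: ✗
job_id=17: ✗
cpu_sum = 41
—
[cpu_sum2: cpu <= 43 OR runtime_s BETWEEN 2784 AND 2855]
job_id=6: ✗
job_id=7: ✓ → 115
job_id=8: ✗
job_id=9: ✗
job_id=10: ✓ → 14
job_id=11: ✓ → 74
job_id=12: ✓ → 41
job_id=13: ✓ → 73
job_id=14: ✓ → 75
job_id=15: ✓ → 108
job_id=16: ✗
job_id=17: ✓ → 140
cpu_sum2 = 115 + 14 + 74 + 41 + 73 + 75 + 108 + 140 = 640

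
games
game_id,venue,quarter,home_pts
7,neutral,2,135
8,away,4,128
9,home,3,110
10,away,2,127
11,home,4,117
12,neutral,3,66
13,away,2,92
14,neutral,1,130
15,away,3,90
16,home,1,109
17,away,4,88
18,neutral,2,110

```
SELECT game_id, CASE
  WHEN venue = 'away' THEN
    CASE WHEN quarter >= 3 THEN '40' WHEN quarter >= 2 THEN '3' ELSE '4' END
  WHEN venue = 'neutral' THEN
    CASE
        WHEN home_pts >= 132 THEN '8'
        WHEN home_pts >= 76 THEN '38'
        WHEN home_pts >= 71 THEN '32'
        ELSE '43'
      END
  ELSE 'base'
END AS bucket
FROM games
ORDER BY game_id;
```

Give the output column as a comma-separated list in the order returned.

game_id=7: venue='neutral' → inner[home_pts >= 132] → 8
game_id=8: venue='away' → inner[quarter >= 3] → 40
game_id=9: venue='home' → outer ELSE → base
game_id=10: venue='away' → inner[quarter >= 2] → 3
game_id=11: venue='home' → outer ELSE → base
game_id=12: venue='neutral' → inner[ELSE] → 43
game_id=13: venue='away' → inner[quarter >= 2] → 3
game_id=14: venue='neutral' → inner[home_pts >= 76] → 38
game_id=15: venue='away' → inner[quarter >= 3] → 40
game_id=16: venue='home' → outer ELSE → base
game_id=17: venue='away' → inner[quarter >= 3] → 40
game_id=18: venue='neutral' → inner[home_pts >= 76] → 38

8, 40, base, 3, base, 43, 3, 38, 40, base, 40, 38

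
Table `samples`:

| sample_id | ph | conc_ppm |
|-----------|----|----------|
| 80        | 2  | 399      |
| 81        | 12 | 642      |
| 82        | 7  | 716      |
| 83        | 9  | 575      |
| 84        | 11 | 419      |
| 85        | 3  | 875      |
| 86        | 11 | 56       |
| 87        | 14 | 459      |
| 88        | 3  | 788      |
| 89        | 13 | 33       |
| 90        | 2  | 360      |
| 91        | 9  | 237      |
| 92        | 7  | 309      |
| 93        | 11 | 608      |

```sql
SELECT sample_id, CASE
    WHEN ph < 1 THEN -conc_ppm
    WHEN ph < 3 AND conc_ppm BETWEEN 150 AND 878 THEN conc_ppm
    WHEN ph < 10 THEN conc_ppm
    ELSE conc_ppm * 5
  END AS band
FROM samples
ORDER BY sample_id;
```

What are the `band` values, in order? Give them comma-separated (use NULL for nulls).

sample_id=80: ph < 3 AND conc_ppm BETWEEN 150 AND 878 → 399
sample_id=81: ELSE → 3210
sample_id=82: ph < 10 → 716
sample_id=83: ph < 10 → 575
sample_id=84: ELSE → 2095
sample_id=85: ph < 10 → 875
sample_id=86: ELSE → 280
sample_id=87: ELSE → 2295
sample_id=88: ph < 10 → 788
sample_id=89: ELSE → 165
sample_id=90: ph < 3 AND conc_ppm BETWEEN 150 AND 878 → 360
sample_id=91: ph < 10 → 237
sample_id=92: ph < 10 → 309
sample_id=93: ELSE → 3040

399, 3210, 716, 575, 2095, 875, 280, 2295, 788, 165, 360, 237, 309, 3040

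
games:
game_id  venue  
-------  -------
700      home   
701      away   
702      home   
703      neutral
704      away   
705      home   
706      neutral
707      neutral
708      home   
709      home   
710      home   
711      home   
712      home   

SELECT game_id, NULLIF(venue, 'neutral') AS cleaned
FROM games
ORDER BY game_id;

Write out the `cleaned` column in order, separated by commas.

game_id=700: venue=home vs neutral: differ → home
game_id=701: venue=away vs neutral: differ → away
game_id=702: venue=home vs neutral: differ → home
game_id=703: venue=neutral vs neutral: equal → NULL
game_id=704: venue=away vs neutral: differ → away
game_id=705: venue=home vs neutral: differ → home
game_id=706: venue=neutral vs neutral: equal → NULL
game_id=707: venue=neutral vs neutral: equal → NULL
game_id=708: venue=home vs neutral: differ → home
game_id=709: venue=home vs neutral: differ → home
game_id=710: venue=home vs neutral: differ → home
game_id=711: venue=home vs neutral: differ → home
game_id=712: venue=home vs neutral: differ → home

home, away, home, NULL, away, home, NULL, NULL, home, home, home, home, home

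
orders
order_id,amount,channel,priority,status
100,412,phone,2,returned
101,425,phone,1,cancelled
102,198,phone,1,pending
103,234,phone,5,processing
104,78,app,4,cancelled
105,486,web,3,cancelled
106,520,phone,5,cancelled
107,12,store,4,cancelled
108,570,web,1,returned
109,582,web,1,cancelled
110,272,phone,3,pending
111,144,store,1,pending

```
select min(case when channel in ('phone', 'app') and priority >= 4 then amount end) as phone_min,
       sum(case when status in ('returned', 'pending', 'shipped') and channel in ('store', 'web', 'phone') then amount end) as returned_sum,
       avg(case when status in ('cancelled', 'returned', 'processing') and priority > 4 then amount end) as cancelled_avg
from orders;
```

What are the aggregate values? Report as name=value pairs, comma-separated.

[phone_min: channel in ('phone', 'app') and priority >= 4]
order_id=100: ✗
order_id=101: ✗
order_id=102: ✗
order_id=103: ✓ → 234
order_id=104: ✓ → 78
order_id=105: ✗
order_id=106: ✓ → 520
order_id=107: ✗
order_id=108: ✗
order_id=109: ✗
order_id=110: ✗
order_id=111: ✗
phone_min = MIN(234, 78, 520) = 78
—
[returned_sum: status in ('returned', 'pending', 'shipped') and channel in ('store', 'web', 'phone')]
order_id=100: ✓ → 412
order_id=101: ✗
order_id=102: ✓ → 198
order_id=103: ✗
order_id=104: ✗
order_id=105: ✗
order_id=106: ✗
order_id=107: ✗
order_id=108: ✓ → 570
order_id=109: ✗
order_id=110: ✓ → 272
order_id=111: ✓ → 144
returned_sum = 412 + 198 + 570 + 272 + 144 = 1596
—
[cancelled_avg: status in ('cancelled', 'returned', 'processing') and priority > 4]
order_id=100: ✗
order_id=101: ✗
order_id=102: ✗
order_id=103: ✓ → 234
order_id=104: ✗
order_id=105: ✗
order_id=106: ✓ → 520
order_id=107: ✗
order_id=108: ✗
order_id=109: ✗
order_id=110: ✗
order_id=111: ✗
cancelled_avg = (234 + 520) / 2 = 377

phone_min=78, returned_sum=1596, cancelled_avg=377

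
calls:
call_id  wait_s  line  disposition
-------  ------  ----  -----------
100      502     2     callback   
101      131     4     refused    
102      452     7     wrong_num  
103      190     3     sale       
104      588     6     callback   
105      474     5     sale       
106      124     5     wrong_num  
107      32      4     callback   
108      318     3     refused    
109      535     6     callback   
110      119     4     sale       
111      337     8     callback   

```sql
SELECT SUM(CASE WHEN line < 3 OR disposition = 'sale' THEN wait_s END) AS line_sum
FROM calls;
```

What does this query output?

1285

call_id=100: ✓ → 502
call_id=101: ✗
call_id=102: ✗
call_id=103: ✓ → 190
call_id=104: ✗
call_id=105: ✓ → 474
call_id=106: ✗
call_id=107: ✗
call_id=108: ✗
call_id=109: ✗
call_id=110: ✓ → 119
call_id=111: ✗
line_sum = 502 + 190 + 474 + 119 = 1285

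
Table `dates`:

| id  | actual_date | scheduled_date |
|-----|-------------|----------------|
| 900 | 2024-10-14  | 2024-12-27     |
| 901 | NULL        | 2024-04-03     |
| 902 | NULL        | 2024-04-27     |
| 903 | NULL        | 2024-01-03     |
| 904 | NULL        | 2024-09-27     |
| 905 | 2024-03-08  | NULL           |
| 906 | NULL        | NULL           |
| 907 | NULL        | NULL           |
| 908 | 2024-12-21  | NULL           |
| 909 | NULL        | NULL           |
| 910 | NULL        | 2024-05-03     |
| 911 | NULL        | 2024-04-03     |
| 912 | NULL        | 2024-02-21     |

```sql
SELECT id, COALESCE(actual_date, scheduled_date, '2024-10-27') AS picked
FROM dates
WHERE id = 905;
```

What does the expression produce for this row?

id = 905: actual_date=2024-03-08, scheduled_date=NULL.
actual_date=2024-03-08 → 2024-03-08

2024-03-08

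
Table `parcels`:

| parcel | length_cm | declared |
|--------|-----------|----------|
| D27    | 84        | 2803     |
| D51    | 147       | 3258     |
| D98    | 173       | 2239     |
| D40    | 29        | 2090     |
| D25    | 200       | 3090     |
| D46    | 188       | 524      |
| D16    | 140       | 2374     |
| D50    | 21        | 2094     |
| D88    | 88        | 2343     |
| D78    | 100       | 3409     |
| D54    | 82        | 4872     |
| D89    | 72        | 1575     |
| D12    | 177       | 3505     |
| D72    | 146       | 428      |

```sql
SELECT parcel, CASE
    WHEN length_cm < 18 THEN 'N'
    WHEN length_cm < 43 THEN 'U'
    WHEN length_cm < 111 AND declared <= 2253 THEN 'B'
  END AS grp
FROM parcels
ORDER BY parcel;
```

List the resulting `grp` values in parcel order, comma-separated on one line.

parcel=D12: (no match → NULL) → NULL
parcel=D16: (no match → NULL) → NULL
parcel=D25: (no match → NULL) → NULL
parcel=D27: (no match → NULL) → NULL
parcel=D40: length_cm < 43 → U
parcel=D46: (no match → NULL) → NULL
parcel=D50: length_cm < 43 → U
parcel=D51: (no match → NULL) → NULL
parcel=D54: (no match → NULL) → NULL
parcel=D72: (no match → NULL) → NULL
parcel=D78: (no match → NULL) → NULL
parcel=D88: (no match → NULL) → NULL
parcel=D89: length_cm < 111 AND declared <= 2253 → B
parcel=D98: (no match → NULL) → NULL

NULL, NULL, NULL, NULL, U, NULL, U, NULL, NULL, NULL, NULL, NULL, B, NULL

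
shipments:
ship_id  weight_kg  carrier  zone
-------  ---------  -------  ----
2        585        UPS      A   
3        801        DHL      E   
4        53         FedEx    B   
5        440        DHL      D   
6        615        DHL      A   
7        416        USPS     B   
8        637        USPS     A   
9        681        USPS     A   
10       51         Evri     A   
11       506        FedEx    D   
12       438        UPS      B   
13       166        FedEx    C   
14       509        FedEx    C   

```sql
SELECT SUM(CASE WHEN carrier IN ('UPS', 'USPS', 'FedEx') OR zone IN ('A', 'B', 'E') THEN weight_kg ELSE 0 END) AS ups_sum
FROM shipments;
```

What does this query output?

ship_id=2: ✓ → 585
ship_id=3: ✓ → 801
ship_id=4: ✓ → 53
ship_id=5: ✗
ship_id=6: ✓ → 615
ship_id=7: ✓ → 416
ship_id=8: ✓ → 637
ship_id=9: ✓ → 681
ship_id=10: ✓ → 51
ship_id=11: ✓ → 506
ship_id=12: ✓ → 438
ship_id=13: ✓ → 166
ship_id=14: ✓ → 509
ups_sum = 585 + 801 + 53 + 615 + 416 + 637 + 681 + 51 + 506 + 438 + 166 + 509 = 5458

5458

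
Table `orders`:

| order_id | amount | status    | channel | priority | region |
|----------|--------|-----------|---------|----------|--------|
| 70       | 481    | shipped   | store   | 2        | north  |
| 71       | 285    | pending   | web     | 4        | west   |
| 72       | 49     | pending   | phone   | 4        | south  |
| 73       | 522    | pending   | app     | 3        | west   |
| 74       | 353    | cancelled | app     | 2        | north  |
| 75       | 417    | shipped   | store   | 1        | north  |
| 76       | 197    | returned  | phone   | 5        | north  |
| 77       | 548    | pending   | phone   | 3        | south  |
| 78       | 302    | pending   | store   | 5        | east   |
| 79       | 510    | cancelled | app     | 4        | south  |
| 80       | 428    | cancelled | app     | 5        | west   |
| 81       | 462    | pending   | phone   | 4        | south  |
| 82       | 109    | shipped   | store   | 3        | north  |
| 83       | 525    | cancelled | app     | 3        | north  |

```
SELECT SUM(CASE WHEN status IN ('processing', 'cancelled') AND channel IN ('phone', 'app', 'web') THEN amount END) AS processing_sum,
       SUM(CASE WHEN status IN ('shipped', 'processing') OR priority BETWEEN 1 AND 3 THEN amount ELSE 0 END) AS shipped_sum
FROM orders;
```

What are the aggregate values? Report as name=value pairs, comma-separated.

processing_sum=1816, shipped_sum=2955

[processing_sum: status IN ('processing', 'cancelled') AND channel IN ('phone', 'app', 'web')]
order_id=70: ✗
order_id=71: ✗
order_id=72: ✗
order_id=73: ✗
order_id=74: ✓ → 353
order_id=75: ✗
order_id=76: ✗
order_id=77: ✗
order_id=78: ✗
order_id=79: ✓ → 510
order_id=80: ✓ → 428
order_id=81: ✗
order_id=82: ✗
order_id=83: ✓ → 525
processing_sum = 353 + 510 + 428 + 525 = 1816
—
[shipped_sum: status IN ('shipped', 'processing') OR priority BETWEEN 1 AND 3]
order_id=70: ✓ → 481
order_id=71: ✗
order_id=72: ✗
order_id=73: ✓ → 522
order_id=74: ✓ → 353
order_id=75: ✓ → 417
order_id=76: ✗
order_id=77: ✓ → 548
order_id=78: ✗
order_id=79: ✗
order_id=80: ✗
order_id=81: ✗
order_id=82: ✓ → 109
order_id=83: ✓ → 525
shipped_sum = 481 + 522 + 353 + 417 + 548 + 109 + 525 = 2955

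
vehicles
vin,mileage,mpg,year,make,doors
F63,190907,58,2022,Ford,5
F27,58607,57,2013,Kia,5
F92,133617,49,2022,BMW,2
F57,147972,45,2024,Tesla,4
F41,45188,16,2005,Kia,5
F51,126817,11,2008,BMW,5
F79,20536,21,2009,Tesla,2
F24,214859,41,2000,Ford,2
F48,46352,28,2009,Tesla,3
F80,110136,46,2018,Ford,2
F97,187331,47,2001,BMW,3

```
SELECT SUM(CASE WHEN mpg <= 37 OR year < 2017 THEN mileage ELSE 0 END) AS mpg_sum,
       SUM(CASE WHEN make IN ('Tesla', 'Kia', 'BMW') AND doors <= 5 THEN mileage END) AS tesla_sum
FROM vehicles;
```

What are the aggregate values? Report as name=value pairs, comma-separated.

mpg_sum=699690, tesla_sum=766420

[mpg_sum: mpg <= 37 OR year < 2017]
vin=F63: ✗
vin=F27: ✓ → 58607
vin=F92: ✗
vin=F57: ✗
vin=F41: ✓ → 45188
vin=F51: ✓ → 126817
vin=F79: ✓ → 20536
vin=F24: ✓ → 214859
vin=F48: ✓ → 46352
vin=F80: ✗
vin=F97: ✓ → 187331
mpg_sum = 58607 + 45188 + 126817 + 20536 + 214859 + 46352 + 187331 = 699690
—
[tesla_sum: make IN ('Tesla', 'Kia', 'BMW') AND doors <= 5]
vin=F63: ✗
vin=F27: ✓ → 58607
vin=F92: ✓ → 133617
vin=F57: ✓ → 147972
vin=F41: ✓ → 45188
vin=F51: ✓ → 126817
vin=F79: ✓ → 20536
vin=F24: ✗
vin=F48: ✓ → 46352
vin=F80: ✗
vin=F97: ✓ → 187331
tesla_sum = 58607 + 133617 + 147972 + 45188 + 126817 + 20536 + 46352 + 187331 = 766420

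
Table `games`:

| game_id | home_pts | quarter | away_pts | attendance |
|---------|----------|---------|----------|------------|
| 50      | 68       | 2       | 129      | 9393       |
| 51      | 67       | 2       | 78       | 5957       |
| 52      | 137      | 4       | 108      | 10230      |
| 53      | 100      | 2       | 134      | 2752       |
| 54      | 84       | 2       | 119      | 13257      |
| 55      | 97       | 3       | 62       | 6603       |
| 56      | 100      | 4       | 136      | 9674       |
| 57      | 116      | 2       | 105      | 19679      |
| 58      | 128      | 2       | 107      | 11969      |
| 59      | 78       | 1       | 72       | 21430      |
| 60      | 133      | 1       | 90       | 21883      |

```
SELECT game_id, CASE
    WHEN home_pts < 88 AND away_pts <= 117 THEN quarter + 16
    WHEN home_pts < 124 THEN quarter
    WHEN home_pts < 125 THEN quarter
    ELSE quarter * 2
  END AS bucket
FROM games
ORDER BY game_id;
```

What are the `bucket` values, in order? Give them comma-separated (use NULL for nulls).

2, 18, 8, 2, 2, 3, 4, 2, 4, 17, 2

game_id=50: home_pts < 124 → 2
game_id=51: home_pts < 88 AND away_pts <= 117 → 18
game_id=52: ELSE → 8
game_id=53: home_pts < 124 → 2
game_id=54: home_pts < 124 → 2
game_id=55: home_pts < 124 → 3
game_id=56: home_pts < 124 → 4
game_id=57: home_pts < 124 → 2
game_id=58: ELSE → 4
game_id=59: home_pts < 88 AND away_pts <= 117 → 17
game_id=60: ELSE → 2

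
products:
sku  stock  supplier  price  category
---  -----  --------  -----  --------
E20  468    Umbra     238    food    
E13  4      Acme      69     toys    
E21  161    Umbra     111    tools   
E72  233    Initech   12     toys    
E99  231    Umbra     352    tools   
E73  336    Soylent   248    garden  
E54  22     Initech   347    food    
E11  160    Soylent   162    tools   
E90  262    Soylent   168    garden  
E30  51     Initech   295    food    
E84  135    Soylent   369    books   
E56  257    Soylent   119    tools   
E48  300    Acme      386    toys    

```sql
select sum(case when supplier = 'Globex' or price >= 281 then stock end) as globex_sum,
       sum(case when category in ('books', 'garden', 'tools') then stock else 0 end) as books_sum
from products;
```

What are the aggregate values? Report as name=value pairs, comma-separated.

[globex_sum: supplier = 'Globex' or price >= 281]
sku=E20: ✗
sku=E13: ✗
sku=E21: ✗
sku=E72: ✗
sku=E99: ✓ → 231
sku=E73: ✗
sku=E54: ✓ → 22
sku=E11: ✗
sku=E90: ✗
sku=E30: ✓ → 51
sku=E84: ✓ → 135
sku=E56: ✗
sku=E48: ✓ → 300
globex_sum = 231 + 22 + 51 + 135 + 300 = 739
—
[books_sum: category in ('books', 'garden', 'tools')]
sku=E20: ✗
sku=E13: ✗
sku=E21: ✓ → 161
sku=E72: ✗
sku=E99: ✓ → 231
sku=E73: ✓ → 336
sku=E54: ✗
sku=E11: ✓ → 160
sku=E90: ✓ → 262
sku=E30: ✗
sku=E84: ✓ → 135
sku=E56: ✓ → 257
sku=E48: ✗
books_sum = 161 + 231 + 336 + 160 + 262 + 135 + 257 = 1542

globex_sum=739, books_sum=1542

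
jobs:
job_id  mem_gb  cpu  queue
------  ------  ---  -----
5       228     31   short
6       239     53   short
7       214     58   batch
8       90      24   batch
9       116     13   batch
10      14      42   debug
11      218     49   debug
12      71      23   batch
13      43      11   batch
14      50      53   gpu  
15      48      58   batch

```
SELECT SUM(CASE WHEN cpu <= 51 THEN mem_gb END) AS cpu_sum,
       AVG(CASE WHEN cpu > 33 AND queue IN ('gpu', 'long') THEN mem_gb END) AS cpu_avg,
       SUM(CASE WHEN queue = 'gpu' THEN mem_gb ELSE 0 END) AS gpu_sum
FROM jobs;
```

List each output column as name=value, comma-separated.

cpu_sum=780, cpu_avg=50, gpu_sum=50

[cpu_sum: cpu <= 51]
job_id=5: ✓ → 228
job_id=6: ✗
job_id=7: ✗
job_id=8: ✓ → 90
job_id=9: ✓ → 116
job_id=10: ✓ → 14
job_id=11: ✓ → 218
job_id=12: ✓ → 71
job_id=13: ✓ → 43
job_id=14: ✗
job_id=15: ✗
cpu_sum = 228 + 90 + 116 + 14 + 218 + 71 + 43 = 780
—
[cpu_avg: cpu > 33 AND queue IN ('gpu', 'long')]
job_id=5: ✗
job_id=6: ✗
job_id=7: ✗
job_id=8: ✗
job_id=9: ✗
job_id=10: ✗
job_id=11: ✗
job_id=12: ✗
job_id=13: ✗
job_id=14: ✓ → 50
job_id=15: ✗
cpu_avg = 50
—
[gpu_sum: queue = 'gpu']
job_id=5: ✗
job_id=6: ✗
job_id=7: ✗
job_id=8: ✗
job_id=9: ✗
job_id=10: ✗
job_id=11: ✗
job_id=12: ✗
job_id=13: ✗
job_id=14: ✓ → 50
job_id=15: ✗
gpu_sum = 50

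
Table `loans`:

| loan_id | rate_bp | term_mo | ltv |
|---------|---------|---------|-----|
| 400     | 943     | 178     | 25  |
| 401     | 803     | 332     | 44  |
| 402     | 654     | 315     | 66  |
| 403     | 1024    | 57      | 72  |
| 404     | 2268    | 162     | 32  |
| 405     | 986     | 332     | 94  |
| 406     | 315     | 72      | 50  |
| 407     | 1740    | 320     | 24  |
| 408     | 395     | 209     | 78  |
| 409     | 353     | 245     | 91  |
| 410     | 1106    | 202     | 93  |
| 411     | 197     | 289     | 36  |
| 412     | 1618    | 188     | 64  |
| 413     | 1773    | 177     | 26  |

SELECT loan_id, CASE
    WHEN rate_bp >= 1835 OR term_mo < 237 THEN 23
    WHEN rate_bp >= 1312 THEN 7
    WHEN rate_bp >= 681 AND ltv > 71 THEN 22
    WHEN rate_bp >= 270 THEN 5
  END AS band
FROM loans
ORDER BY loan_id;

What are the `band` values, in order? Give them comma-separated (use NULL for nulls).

23, 5, 5, 23, 23, 22, 23, 7, 23, 5, 23, NULL, 23, 23

loan_id=400: rate_bp >= 1835 OR term_mo < 237 → 23
loan_id=401: rate_bp >= 270 → 5
loan_id=402: rate_bp >= 270 → 5
loan_id=403: rate_bp >= 1835 OR term_mo < 237 → 23
loan_id=404: rate_bp >= 1835 OR term_mo < 237 → 23
loan_id=405: rate_bp >= 681 AND ltv > 71 → 22
loan_id=406: rate_bp >= 1835 OR term_mo < 237 → 23
loan_id=407: rate_bp >= 1312 → 7
loan_id=408: rate_bp >= 1835 OR term_mo < 237 → 23
loan_id=409: rate_bp >= 270 → 5
loan_id=410: rate_bp >= 1835 OR term_mo < 237 → 23
loan_id=411: (no match → NULL) → NULL
loan_id=412: rate_bp >= 1835 OR term_mo < 237 → 23
loan_id=413: rate_bp >= 1835 OR term_mo < 237 → 23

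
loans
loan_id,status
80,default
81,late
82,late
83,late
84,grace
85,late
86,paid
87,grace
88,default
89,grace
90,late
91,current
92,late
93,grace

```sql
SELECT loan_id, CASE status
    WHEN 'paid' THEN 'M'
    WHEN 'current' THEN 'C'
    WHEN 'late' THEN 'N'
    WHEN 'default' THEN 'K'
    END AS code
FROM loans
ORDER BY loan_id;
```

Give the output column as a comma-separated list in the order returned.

K, N, N, N, NULL, N, M, NULL, K, NULL, N, C, N, NULL

loan_id=80: status='default' → K
loan_id=81: status='late' → N
loan_id=82: status='late' → N
loan_id=83: status='late' → N
loan_id=84: (no match → NULL) → NULL
loan_id=85: status='late' → N
loan_id=86: status='paid' → M
loan_id=87: (no match → NULL) → NULL
loan_id=88: status='default' → K
loan_id=89: (no match → NULL) → NULL
loan_id=90: status='late' → N
loan_id=91: status='current' → C
loan_id=92: status='late' → N
loan_id=93: (no match → NULL) → NULL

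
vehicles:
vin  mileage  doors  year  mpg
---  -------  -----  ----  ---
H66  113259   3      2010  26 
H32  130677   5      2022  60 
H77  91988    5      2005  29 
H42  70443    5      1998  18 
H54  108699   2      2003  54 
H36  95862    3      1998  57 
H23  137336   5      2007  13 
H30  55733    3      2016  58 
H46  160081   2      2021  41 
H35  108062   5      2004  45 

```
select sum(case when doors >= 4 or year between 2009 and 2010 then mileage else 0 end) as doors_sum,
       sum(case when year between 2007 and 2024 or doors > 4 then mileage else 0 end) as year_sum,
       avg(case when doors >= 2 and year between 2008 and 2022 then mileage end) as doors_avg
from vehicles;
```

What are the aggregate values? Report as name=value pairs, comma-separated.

doors_sum=651765, year_sum=867579, doors_avg=114937.5

[doors_sum: doors >= 4 or year between 2009 and 2010]
vin=H66: ✓ → 113259
vin=H32: ✓ → 130677
vin=H77: ✓ → 91988
vin=H42: ✓ → 70443
vin=H54: ✗
vin=H36: ✗
vin=H23: ✓ → 137336
vin=H30: ✗
vin=H46: ✗
vin=H35: ✓ → 108062
doors_sum = 113259 + 130677 + 91988 + 70443 + 137336 + 108062 = 651765
—
[year_sum: year between 2007 and 2024 or doors > 4]
vin=H66: ✓ → 113259
vin=H32: ✓ → 130677
vin=H77: ✓ → 91988
vin=H42: ✓ → 70443
vin=H54: ✗
vin=H36: ✗
vin=H23: ✓ → 137336
vin=H30: ✓ → 55733
vin=H46: ✓ → 160081
vin=H35: ✓ → 108062
year_sum = 113259 + 130677 + 91988 + 70443 + 137336 + 55733 + 160081 + 108062 = 867579
—
[doors_avg: doors >= 2 and year between 2008 and 2022]
vin=H66: ✓ → 113259
vin=H32: ✓ → 130677
vin=H77: ✗
vin=H42: ✗
vin=H54: ✗
vin=H36: ✗
vin=H23: ✗
vin=H30: ✓ → 55733
vin=H46: ✓ → 160081
vin=H35: ✗
doors_avg = (113259 + 130677 + 55733 + 160081) / 4 = 114937.5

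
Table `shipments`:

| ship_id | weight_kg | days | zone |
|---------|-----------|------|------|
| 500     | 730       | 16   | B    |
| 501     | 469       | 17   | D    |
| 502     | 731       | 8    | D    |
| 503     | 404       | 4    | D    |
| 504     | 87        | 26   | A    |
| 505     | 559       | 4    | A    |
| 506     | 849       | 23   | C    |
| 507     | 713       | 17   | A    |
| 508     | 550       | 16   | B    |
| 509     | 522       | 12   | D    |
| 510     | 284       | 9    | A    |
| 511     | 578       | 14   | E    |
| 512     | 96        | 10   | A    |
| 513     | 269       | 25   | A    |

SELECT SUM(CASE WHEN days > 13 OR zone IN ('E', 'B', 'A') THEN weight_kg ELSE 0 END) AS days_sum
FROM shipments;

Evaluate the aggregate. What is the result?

5184

ship_id=500: ✓ → 730
ship_id=501: ✓ → 469
ship_id=502: ✗
ship_id=503: ✗
ship_id=504: ✓ → 87
ship_id=505: ✓ → 559
ship_id=506: ✓ → 849
ship_id=507: ✓ → 713
ship_id=508: ✓ → 550
ship_id=509: ✗
ship_id=510: ✓ → 284
ship_id=511: ✓ → 578
ship_id=512: ✓ → 96
ship_id=513: ✓ → 269
days_sum = 730 + 469 + 87 + 559 + 849 + 713 + 550 + 284 + 578 + 96 + 269 = 5184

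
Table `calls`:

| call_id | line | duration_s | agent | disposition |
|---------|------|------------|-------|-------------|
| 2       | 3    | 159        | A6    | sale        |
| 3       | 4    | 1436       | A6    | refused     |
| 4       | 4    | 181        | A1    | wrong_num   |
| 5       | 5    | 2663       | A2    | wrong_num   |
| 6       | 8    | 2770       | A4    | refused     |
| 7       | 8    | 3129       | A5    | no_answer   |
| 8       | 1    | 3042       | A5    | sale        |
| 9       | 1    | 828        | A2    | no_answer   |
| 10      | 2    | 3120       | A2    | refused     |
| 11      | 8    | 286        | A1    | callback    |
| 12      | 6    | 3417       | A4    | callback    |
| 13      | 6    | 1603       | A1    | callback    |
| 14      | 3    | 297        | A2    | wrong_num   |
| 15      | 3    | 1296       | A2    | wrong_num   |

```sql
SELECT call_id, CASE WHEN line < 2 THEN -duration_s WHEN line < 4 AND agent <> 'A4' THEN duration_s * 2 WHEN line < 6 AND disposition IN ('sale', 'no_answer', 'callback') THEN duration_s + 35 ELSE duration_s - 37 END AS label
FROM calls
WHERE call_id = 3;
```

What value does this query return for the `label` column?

call_id = 3: line=4, duration_s=1436, agent=A6, disposition=refused.
line < 2 → false
line < 4 AND agent <> 'A4' → false
line < 6 AND disposition IN ('sale', 'no_answer', 'callback') → false
No prior WHEN matched → ELSE → 1399

1399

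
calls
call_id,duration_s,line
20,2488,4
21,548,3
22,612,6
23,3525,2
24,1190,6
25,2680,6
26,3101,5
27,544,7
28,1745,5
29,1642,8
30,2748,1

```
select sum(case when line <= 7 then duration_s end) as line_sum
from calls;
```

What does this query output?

call_id=20: ✓ → 2488
call_id=21: ✓ → 548
call_id=22: ✓ → 612
call_id=23: ✓ → 3525
call_id=24: ✓ → 1190
call_id=25: ✓ → 2680
call_id=26: ✓ → 3101
call_id=27: ✓ → 544
call_id=28: ✓ → 1745
call_id=29: ✗
call_id=30: ✓ → 2748
line_sum = 2488 + 548 + 612 + 3525 + 1190 + 2680 + 3101 + 544 + 1745 + 2748 = 19181

19181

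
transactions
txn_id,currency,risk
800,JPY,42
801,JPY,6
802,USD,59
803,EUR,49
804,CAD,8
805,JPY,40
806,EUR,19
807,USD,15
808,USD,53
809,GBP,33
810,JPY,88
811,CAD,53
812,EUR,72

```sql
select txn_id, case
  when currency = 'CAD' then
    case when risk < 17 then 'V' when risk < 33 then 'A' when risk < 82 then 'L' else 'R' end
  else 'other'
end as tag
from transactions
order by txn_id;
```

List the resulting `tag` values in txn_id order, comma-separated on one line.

txn_id=800: currency='JPY' → outer ELSE → other
txn_id=801: currency='JPY' → outer ELSE → other
txn_id=802: currency='USD' → outer ELSE → other
txn_id=803: currency='EUR' → outer ELSE → other
txn_id=804: currency='CAD' → inner[risk < 17] → V
txn_id=805: currency='JPY' → outer ELSE → other
txn_id=806: currency='EUR' → outer ELSE → other
txn_id=807: currency='USD' → outer ELSE → other
txn_id=808: currency='USD' → outer ELSE → other
txn_id=809: currency='GBP' → outer ELSE → other
txn_id=810: currency='JPY' → outer ELSE → other
txn_id=811: currency='CAD' → inner[risk < 82] → L
txn_id=812: currency='EUR' → outer ELSE → other

other, other, other, other, V, other, other, other, other, other, other, L, other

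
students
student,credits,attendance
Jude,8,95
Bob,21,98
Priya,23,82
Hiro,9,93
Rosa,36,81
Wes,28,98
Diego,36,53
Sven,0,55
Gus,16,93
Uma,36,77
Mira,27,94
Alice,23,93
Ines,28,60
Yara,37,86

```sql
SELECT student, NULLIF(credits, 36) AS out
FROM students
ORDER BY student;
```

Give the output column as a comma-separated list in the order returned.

student=Alice: credits=23 vs 36: differ → 23
student=Bob: credits=21 vs 36: differ → 21
student=Diego: credits=36 vs 36: equal → NULL
student=Gus: credits=16 vs 36: differ → 16
student=Hiro: credits=9 vs 36: differ → 9
student=Ines: credits=28 vs 36: differ → 28
student=Jude: credits=8 vs 36: differ → 8
student=Mira: credits=27 vs 36: differ → 27
student=Priya: credits=23 vs 36: differ → 23
student=Rosa: credits=36 vs 36: equal → NULL
student=Sven: credits=0 vs 36: differ → 0
student=Uma: credits=36 vs 36: equal → NULL
student=Wes: credits=28 vs 36: differ → 28
student=Yara: credits=37 vs 36: differ → 37

23, 21, NULL, 16, 9, 28, 8, 27, 23, NULL, 0, NULL, 28, 37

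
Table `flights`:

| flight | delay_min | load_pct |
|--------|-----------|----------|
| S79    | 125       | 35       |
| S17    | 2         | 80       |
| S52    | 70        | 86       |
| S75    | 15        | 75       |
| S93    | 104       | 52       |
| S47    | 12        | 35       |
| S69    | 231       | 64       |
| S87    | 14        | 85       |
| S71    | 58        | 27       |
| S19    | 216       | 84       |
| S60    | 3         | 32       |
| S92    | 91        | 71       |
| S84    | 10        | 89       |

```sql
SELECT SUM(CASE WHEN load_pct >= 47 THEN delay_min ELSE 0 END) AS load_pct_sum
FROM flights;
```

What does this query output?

753

flight=S79: ✗
flight=S17: ✓ → 2
flight=S52: ✓ → 70
flight=S75: ✓ → 15
flight=S93: ✓ → 104
flight=S47: ✗
flight=S69: ✓ → 231
flight=S87: ✓ → 14
flight=S71: ✗
flight=S19: ✓ → 216
flight=S60: ✗
flight=S92: ✓ → 91
flight=S84: ✓ → 10
load_pct_sum = 2 + 70 + 15 + 104 + 231 + 14 + 216 + 91 + 10 = 753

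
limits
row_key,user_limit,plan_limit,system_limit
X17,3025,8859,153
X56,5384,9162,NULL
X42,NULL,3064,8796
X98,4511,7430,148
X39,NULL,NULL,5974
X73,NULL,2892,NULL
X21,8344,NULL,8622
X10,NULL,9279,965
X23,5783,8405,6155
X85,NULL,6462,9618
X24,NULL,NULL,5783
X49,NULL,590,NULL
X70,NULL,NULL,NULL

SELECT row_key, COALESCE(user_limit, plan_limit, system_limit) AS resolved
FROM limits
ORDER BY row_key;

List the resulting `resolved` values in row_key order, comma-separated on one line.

row_key=X10: user_limit=NULL, plan_limit=9279 → 9279
row_key=X17: user_limit=3025 → 3025
row_key=X21: user_limit=8344 → 8344
row_key=X23: user_limit=5783 → 5783
row_key=X24: user_limit=NULL, plan_limit=NULL, system_limit=5783 → 5783
row_key=X39: user_limit=NULL, plan_limit=NULL, system_limit=5974 → 5974
row_key=X42: user_limit=NULL, plan_limit=3064 → 3064
row_key=X49: user_limit=NULL, plan_limit=590 → 590
row_key=X56: user_limit=5384 → 5384
row_key=X70: user_limit=NULL, plan_limit=NULL, system_limit=NULL (all NULL) → NULL
row_key=X73: user_limit=NULL, plan_limit=2892 → 2892
row_key=X85: user_limit=NULL, plan_limit=6462 → 6462
row_key=X98: user_limit=4511 → 4511

9279, 3025, 8344, 5783, 5783, 5974, 3064, 590, 5384, NULL, 2892, 6462, 4511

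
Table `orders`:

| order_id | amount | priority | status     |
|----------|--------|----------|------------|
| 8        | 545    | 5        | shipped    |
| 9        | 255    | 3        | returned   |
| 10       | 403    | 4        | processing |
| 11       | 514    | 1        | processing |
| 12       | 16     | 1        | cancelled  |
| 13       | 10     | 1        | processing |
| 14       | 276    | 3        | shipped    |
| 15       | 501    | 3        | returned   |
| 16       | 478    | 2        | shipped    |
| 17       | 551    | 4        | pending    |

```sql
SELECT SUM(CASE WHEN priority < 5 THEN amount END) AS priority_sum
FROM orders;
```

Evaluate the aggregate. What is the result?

order_id=8: ✗
order_id=9: ✓ → 255
order_id=10: ✓ → 403
order_id=11: ✓ → 514
order_id=12: ✓ → 16
order_id=13: ✓ → 10
order_id=14: ✓ → 276
order_id=15: ✓ → 501
order_id=16: ✓ → 478
order_id=17: ✓ → 551
priority_sum = 255 + 403 + 514 + 16 + 10 + 276 + 501 + 478 + 551 = 3004

3004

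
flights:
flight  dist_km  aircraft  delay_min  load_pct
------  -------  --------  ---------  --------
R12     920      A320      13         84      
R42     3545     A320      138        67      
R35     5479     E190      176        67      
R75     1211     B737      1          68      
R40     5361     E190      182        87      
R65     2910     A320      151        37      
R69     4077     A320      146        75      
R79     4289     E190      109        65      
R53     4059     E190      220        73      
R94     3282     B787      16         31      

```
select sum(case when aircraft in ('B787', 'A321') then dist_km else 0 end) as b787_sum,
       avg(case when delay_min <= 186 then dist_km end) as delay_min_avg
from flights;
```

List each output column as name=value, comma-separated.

b787_sum=3282, delay_min_avg=3452.6666666667

[b787_sum: aircraft in ('B787', 'A321')]
flight=R12: ✗
flight=R42: ✗
flight=R35: ✗
flight=R75: ✗
flight=R40: ✗
flight=R65: ✗
flight=R69: ✗
flight=R79: ✗
flight=R53: ✗
flight=R94: ✓ → 3282
b787_sum = 3282
—
[delay_min_avg: delay_min <= 186]
flight=R12: ✓ → 920
flight=R42: ✓ → 3545
flight=R35: ✓ → 5479
flight=R75: ✓ → 1211
flight=R40: ✓ → 5361
flight=R65: ✓ → 2910
flight=R69: ✓ → 4077
flight=R79: ✓ → 4289
flight=R53: ✗
flight=R94: ✓ → 3282
delay_min_avg = (920 + 3545 + 5479 + 1211 + 5361 + 2910 + 4077 + 4289 + 3282) / 9 = 3452.6666666667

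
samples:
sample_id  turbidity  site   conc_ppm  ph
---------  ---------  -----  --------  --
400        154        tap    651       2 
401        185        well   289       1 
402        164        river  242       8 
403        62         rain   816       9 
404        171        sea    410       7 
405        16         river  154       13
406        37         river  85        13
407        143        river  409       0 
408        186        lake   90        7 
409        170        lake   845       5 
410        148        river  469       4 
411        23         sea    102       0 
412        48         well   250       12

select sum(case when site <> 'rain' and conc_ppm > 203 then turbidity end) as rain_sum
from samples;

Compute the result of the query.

1183

sample_id=400: ✓ → 154
sample_id=401: ✓ → 185
sample_id=402: ✓ → 164
sample_id=403: ✗
sample_id=404: ✓ → 171
sample_id=405: ✗
sample_id=406: ✗
sample_id=407: ✓ → 143
sample_id=408: ✗
sample_id=409: ✓ → 170
sample_id=410: ✓ → 148
sample_id=411: ✗
sample_id=412: ✓ → 48
rain_sum = 154 + 185 + 164 + 171 + 143 + 170 + 148 + 48 = 1183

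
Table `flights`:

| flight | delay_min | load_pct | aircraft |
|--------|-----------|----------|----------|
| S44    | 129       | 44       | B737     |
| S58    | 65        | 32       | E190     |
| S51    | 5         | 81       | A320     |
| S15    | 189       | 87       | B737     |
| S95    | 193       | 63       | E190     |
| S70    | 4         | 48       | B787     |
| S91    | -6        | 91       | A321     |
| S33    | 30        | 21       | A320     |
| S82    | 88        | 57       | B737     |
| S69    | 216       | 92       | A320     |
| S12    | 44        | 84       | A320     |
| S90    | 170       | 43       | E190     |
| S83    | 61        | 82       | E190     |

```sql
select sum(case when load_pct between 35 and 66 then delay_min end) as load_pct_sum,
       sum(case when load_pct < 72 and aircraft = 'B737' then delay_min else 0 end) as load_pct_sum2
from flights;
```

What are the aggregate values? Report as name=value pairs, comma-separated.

[load_pct_sum: load_pct between 35 and 66]
flight=S44: ✓ → 129
flight=S58: ✗
flight=S51: ✗
flight=S15: ✗
flight=S95: ✓ → 193
flight=S70: ✓ → 4
flight=S91: ✗
flight=S33: ✗
flight=S82: ✓ → 88
flight=S69: ✗
flight=S12: ✗
flight=S90: ✓ → 170
flight=S83: ✗
load_pct_sum = 129 + 193 + 4 + 88 + 170 = 584
—
[load_pct_sum2: load_pct < 72 and aircraft = 'B737']
flight=S44: ✓ → 129
flight=S58: ✗
flight=S51: ✗
flight=S15: ✗
flight=S95: ✗
flight=S70: ✗
flight=S91: ✗
flight=S33: ✗
flight=S82: ✓ → 88
flight=S69: ✗
flight=S12: ✗
flight=S90: ✗
flight=S83: ✗
load_pct_sum2 = 129 + 88 = 217

load_pct_sum=584, load_pct_sum2=217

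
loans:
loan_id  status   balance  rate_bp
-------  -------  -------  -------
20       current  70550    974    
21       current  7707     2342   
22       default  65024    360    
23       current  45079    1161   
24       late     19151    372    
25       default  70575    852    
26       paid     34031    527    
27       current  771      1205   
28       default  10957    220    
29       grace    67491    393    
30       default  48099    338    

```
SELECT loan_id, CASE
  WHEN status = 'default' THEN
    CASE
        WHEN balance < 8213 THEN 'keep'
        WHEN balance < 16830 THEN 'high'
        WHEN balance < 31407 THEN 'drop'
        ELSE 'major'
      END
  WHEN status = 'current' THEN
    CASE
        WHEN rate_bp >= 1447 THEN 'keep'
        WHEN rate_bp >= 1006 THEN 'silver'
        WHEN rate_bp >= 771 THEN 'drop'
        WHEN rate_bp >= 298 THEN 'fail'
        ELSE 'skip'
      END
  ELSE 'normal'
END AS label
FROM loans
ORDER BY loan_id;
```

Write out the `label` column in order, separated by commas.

loan_id=20: status='current' → inner[rate_bp >= 771] → drop
loan_id=21: status='current' → inner[rate_bp >= 1447] → keep
loan_id=22: status='default' → inner[ELSE] → major
loan_id=23: status='current' → inner[rate_bp >= 1006] → silver
loan_id=24: status='late' → outer ELSE → normal
loan_id=25: status='default' → inner[ELSE] → major
loan_id=26: status='paid' → outer ELSE → normal
loan_id=27: status='current' → inner[rate_bp >= 1006] → silver
loan_id=28: status='default' → inner[balance < 16830] → high
loan_id=29: status='grace' → outer ELSE → normal
loan_id=30: status='default' → inner[ELSE] → major

drop, keep, major, silver, normal, major, normal, silver, high, normal, major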